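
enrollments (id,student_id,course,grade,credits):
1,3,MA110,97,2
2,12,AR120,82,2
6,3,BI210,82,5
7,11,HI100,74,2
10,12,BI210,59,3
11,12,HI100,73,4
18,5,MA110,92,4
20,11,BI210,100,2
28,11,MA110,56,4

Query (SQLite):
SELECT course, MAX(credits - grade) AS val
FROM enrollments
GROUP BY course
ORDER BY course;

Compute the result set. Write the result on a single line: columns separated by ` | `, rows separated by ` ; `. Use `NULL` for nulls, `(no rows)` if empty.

For each row compute credits - grade.
Group by course; take MAX of the expression per group.
  AR120: ids {2} → MAX(credits - grade)=-80
  BI210: ids {6, 10, 20} → MAX(credits - grade)=-56
  HI100: ids {7, 11} → MAX(credits - grade)=-69
  MA110: ids {1, 18, 28} → MAX(credits - grade)=-52

AR120 | -80 ; BI210 | -56 ; HI100 | -69 ; MA110 | -52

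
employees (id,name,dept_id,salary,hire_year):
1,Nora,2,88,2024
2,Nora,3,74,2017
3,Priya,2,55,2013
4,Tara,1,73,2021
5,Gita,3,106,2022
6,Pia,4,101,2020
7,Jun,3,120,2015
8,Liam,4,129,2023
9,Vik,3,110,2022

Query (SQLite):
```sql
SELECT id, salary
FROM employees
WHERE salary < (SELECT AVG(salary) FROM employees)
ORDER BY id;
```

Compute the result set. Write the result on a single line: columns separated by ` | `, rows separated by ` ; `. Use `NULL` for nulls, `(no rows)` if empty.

1 | 88 ; 2 | 74 ; 3 | 55 ; 4 | 73

Scalar subquery: AVG(salary) over all employees rows = 95.111111 (≈; comparison uses full precision).
Keep rows where salary < that value.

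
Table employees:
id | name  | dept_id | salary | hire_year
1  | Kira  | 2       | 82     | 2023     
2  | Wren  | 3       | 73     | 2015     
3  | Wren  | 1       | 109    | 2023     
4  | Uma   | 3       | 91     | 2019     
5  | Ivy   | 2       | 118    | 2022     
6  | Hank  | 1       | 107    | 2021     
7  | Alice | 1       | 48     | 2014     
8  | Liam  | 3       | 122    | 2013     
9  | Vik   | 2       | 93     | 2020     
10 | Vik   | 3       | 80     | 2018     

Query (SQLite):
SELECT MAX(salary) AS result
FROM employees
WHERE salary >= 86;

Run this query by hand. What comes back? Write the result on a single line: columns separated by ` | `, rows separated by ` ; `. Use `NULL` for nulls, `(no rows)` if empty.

Rows where salary >= 86 → salary values: [109, 91, 118, 107, 122, 93].
MAX of non-NULL values = 122.

122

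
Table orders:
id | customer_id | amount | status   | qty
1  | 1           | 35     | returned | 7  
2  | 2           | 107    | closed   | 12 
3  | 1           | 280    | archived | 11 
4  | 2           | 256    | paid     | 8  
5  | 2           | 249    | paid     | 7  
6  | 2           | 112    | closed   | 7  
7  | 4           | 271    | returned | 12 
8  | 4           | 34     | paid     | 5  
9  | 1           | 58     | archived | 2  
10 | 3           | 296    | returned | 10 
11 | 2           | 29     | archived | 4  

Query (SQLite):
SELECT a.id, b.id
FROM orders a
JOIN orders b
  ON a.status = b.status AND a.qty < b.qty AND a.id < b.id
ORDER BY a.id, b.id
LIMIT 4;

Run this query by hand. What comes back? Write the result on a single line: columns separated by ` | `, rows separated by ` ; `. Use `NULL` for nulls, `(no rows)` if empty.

1 | 7 ; 1 | 10 ; 9 | 11

Pairs (a,b) with same status, a.qty < b.qty, a.id < b.id.
status groups: archived:{3,9,11} closed:{2,6} paid:{4,5,8} returned:{1,7,10}
Ordered by (a.id, b.id); first 4.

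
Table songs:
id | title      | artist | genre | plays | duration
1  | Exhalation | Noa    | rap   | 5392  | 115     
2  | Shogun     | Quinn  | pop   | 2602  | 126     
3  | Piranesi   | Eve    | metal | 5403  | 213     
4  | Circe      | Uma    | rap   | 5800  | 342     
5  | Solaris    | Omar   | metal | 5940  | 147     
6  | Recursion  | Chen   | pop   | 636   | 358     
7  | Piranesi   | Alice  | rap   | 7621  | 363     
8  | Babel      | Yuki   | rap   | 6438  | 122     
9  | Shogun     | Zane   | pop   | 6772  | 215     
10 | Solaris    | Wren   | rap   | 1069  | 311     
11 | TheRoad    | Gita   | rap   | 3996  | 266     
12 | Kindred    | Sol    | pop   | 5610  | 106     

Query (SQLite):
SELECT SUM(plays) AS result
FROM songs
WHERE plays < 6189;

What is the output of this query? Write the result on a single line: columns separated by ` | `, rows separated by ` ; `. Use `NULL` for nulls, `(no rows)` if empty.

Rows where plays < 6189 → plays values: [5392, 2602, 5403, 5800, 5940, 636, 1069, 3996, 5610].
SUM of non-NULL values = 36448.

36448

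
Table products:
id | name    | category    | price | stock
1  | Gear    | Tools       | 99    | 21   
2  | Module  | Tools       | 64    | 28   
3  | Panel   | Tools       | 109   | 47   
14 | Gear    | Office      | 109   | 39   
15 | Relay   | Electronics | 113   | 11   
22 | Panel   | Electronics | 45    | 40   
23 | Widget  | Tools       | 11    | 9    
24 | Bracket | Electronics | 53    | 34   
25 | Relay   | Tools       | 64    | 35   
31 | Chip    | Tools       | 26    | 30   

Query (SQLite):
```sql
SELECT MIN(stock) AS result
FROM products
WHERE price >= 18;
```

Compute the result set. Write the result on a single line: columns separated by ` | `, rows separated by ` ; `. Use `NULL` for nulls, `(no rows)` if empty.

11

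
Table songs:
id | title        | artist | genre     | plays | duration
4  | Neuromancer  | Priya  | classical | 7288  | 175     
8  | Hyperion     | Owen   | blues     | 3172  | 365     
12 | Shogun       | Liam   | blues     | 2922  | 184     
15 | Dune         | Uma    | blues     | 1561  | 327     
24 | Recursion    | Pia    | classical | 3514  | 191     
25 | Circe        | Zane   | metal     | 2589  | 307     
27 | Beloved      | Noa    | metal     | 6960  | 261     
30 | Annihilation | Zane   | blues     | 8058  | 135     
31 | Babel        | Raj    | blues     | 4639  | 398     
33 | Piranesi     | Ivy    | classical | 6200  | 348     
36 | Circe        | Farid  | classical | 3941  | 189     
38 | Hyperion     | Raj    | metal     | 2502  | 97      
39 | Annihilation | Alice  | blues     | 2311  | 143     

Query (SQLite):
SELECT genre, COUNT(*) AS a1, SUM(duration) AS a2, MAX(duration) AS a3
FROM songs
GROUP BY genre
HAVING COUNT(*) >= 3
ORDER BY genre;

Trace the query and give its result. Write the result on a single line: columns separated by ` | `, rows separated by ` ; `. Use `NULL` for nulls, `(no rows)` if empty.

blues | 6 | 1552 | 398 ; classical | 4 | 903 | 348 ; metal | 3 | 665 | 307

Group songs by genre.
Per group compute: COUNT(*), SUM(duration), MAX(duration).
HAVING: drop groups with fewer than 3 rows.
  blues: ids {8, 12, 15, 30, 31, 39} → COUNT(*)=6, SUM(duration)=1552, MAX(duration)=398
  classical: ids {4, 24, 33, 36} → COUNT(*)=4, SUM(duration)=903, MAX(duration)=348
  metal: ids {25, 27, 38} → COUNT(*)=3, SUM(duration)=665, MAX(duration)=307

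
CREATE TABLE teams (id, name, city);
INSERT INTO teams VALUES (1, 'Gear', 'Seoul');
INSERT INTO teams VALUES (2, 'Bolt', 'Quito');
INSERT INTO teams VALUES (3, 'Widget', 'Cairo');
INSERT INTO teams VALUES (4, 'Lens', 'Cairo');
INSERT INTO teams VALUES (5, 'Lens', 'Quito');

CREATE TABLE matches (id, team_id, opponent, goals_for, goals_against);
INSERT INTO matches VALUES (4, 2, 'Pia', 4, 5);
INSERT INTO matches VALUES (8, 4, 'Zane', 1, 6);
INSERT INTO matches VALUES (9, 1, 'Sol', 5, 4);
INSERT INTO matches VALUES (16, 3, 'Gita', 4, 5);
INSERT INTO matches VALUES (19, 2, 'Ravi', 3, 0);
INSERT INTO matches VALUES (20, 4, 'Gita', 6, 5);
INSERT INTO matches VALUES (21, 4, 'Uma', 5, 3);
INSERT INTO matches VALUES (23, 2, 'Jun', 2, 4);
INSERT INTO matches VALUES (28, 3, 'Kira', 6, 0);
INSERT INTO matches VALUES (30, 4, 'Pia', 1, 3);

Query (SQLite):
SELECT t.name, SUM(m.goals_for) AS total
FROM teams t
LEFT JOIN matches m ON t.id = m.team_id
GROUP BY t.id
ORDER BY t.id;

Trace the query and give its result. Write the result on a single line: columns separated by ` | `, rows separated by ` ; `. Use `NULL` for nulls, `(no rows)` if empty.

Gear | 5 ; Bolt | 9 ; Widget | 10 ; Lens | 13 ; Lens | NULL

LEFT JOIN keeps every teams row; unmatched ones get NULL for matches columns.
Group by teams.id and compute SUM(m.goals_for). SUM over an all-NULL group is NULL.
  1: ids {9} → SUM(m.goals_for)=5
  2: ids {4, 19, 23} → SUM(m.goals_for)=9
  3: ids {16, 28} → SUM(m.goals_for)=10
  4: ids {8, 20, 21, 30} → SUM(m.goals_for)=13
  5: ids {—} → SUM(m.goals_for)=NULL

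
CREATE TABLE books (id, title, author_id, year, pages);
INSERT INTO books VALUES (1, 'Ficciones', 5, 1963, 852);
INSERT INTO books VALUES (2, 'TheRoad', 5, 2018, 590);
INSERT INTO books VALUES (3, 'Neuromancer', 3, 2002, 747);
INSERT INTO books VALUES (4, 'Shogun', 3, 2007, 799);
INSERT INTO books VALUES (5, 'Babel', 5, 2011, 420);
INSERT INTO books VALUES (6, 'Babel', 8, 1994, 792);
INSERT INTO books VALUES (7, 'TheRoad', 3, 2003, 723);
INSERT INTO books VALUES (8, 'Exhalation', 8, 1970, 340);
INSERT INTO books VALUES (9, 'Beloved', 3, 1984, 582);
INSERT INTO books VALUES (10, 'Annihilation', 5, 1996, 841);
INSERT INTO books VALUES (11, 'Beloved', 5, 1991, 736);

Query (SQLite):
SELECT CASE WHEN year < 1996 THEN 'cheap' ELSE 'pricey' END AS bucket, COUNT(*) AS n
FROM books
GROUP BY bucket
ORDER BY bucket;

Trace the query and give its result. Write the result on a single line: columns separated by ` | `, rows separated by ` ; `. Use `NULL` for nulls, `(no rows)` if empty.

cheap | 5 ; pricey | 6

Bucket rows by year < 1996 → 'cheap' else 'pricey'; count each bucket.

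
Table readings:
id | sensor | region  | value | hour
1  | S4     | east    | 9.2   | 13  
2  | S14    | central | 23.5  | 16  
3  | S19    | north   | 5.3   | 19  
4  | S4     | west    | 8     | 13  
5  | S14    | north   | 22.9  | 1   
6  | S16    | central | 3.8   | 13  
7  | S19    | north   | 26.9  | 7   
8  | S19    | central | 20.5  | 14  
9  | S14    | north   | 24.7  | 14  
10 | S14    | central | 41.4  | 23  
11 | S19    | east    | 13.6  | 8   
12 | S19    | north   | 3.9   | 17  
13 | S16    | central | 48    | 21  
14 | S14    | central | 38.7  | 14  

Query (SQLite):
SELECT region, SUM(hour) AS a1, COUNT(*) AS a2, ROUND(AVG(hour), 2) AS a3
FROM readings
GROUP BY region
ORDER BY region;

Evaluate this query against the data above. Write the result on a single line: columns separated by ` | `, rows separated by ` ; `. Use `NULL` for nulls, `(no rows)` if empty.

central | 101 | 6 | 16.83 ; east | 21 | 2 | 10.5 ; north | 58 | 5 | 11.6 ; west | 13 | 1 | 13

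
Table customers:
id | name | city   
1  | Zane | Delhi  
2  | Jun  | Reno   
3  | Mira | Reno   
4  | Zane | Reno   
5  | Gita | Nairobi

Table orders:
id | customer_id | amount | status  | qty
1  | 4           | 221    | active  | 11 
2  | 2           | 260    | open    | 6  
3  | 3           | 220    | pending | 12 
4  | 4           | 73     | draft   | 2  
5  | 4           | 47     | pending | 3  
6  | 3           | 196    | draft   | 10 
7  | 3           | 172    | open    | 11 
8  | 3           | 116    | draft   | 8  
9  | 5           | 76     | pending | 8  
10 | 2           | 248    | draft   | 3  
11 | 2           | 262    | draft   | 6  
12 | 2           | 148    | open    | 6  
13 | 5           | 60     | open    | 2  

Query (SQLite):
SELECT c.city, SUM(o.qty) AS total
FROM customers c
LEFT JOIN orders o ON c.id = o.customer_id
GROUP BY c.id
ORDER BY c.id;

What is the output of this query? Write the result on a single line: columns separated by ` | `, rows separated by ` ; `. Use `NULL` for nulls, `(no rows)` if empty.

LEFT JOIN keeps every customers row; unmatched ones get NULL for orders columns.
Group by customers.id and compute SUM(o.qty). SUM over an all-NULL group is NULL.
  1: ids {—} → SUM(o.qty)=NULL
  2: ids {2, 10, 11, 12} → SUM(o.qty)=21
  3: ids {3, 6, 7, 8} → SUM(o.qty)=41
  4: ids {1, 4, 5} → SUM(o.qty)=16
  5: ids {9, 13} → SUM(o.qty)=10

Delhi | NULL ; Reno | 21 ; Reno | 41 ; Reno | 16 ; Nairobi | 10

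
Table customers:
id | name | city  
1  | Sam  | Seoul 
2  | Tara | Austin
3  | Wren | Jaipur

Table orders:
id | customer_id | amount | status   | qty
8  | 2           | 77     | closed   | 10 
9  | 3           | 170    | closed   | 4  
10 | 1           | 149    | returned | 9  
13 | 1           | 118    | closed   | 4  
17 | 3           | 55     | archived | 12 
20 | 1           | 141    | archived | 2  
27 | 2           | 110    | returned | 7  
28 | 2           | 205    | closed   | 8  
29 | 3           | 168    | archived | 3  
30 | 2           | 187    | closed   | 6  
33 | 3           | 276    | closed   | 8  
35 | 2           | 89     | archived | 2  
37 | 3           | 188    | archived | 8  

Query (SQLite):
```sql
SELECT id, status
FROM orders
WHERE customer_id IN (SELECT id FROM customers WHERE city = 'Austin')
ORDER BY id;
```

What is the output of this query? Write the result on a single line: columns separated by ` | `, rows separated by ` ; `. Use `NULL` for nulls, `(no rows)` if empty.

Inner query: customers.id where city = 'Austin'.
Outer: keep orders rows whose customer_id is in that set.
Inner query → {2}

8 | closed ; 27 | returned ; 28 | closed ; 30 | closed ; 35 | archived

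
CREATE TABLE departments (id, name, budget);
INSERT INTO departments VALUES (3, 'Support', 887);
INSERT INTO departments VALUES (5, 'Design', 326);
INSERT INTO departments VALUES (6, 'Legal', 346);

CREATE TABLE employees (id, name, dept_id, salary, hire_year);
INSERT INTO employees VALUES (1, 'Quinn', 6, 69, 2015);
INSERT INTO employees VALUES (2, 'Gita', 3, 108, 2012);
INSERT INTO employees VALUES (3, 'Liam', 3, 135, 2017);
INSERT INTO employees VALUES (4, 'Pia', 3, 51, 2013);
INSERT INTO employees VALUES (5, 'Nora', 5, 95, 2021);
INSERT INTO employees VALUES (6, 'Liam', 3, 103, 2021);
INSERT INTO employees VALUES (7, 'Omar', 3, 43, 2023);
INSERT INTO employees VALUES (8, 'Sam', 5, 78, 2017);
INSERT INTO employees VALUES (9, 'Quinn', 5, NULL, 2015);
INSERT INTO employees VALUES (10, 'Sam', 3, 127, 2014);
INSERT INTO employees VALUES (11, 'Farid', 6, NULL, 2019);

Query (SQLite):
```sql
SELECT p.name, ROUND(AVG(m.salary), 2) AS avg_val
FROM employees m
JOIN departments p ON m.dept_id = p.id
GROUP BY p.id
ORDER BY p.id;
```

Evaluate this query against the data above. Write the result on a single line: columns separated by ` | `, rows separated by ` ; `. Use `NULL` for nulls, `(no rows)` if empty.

Support | 94.5 ; Design | 86.5 ; Legal | 69

Join each employees row to its departments via dept_id.
Group joined rows by departments.id; compute ROUND(AVG(m.salary), 2) per group.
  3: ids {2, 3, 4, 6, 7, 10} → ROUND(AVG(m.salary), 2)=94.5
  5: ids {5, 8, 9} → ROUND(AVG(m.salary), 2)=86.5
  6: ids {1, 11} → ROUND(AVG(m.salary), 2)=69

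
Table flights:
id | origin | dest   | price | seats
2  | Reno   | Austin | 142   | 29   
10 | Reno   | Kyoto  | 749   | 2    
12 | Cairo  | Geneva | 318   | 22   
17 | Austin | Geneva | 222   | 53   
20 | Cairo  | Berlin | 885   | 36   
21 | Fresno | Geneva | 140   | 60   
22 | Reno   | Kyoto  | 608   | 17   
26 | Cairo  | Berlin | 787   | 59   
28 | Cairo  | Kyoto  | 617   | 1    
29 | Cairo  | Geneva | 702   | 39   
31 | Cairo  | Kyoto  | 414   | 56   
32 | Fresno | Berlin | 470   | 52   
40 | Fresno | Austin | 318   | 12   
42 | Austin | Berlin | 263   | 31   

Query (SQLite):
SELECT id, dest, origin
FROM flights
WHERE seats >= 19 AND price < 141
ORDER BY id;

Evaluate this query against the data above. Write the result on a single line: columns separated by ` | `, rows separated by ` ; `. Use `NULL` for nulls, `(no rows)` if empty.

21 | Geneva | Fresno

seats >= 19: ids {2, 12, 17, 20, 21, 26, 29, 31, 32, 42}
price < 141: ids {21}
Combine with AND.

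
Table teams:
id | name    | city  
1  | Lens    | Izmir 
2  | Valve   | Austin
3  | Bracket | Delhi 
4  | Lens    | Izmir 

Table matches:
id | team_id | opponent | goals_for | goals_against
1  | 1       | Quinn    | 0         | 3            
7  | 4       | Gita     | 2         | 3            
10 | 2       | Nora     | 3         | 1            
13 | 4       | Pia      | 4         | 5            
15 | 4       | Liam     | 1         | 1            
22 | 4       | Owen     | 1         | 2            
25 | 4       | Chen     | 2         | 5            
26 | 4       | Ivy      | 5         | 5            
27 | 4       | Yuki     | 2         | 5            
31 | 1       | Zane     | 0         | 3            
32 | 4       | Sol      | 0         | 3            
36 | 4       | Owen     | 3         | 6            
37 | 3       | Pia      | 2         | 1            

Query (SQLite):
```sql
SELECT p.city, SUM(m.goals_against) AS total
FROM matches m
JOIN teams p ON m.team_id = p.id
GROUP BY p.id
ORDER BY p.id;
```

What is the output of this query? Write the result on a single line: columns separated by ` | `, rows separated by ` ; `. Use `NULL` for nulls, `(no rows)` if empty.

Izmir | 6 ; Austin | 1 ; Delhi | 1 ; Izmir | 35

Join each matches row to its teams via team_id.
Group joined rows by teams.id; compute SUM(m.goals_against) per group.
  1: ids {1, 31} → SUM(m.goals_against)=6
  2: ids {10} → SUM(m.goals_against)=1
  3: ids {37} → SUM(m.goals_against)=1
  4: ids {7, 13, 15, 22, 25, 26, 27, 32, 36} → SUM(m.goals_against)=35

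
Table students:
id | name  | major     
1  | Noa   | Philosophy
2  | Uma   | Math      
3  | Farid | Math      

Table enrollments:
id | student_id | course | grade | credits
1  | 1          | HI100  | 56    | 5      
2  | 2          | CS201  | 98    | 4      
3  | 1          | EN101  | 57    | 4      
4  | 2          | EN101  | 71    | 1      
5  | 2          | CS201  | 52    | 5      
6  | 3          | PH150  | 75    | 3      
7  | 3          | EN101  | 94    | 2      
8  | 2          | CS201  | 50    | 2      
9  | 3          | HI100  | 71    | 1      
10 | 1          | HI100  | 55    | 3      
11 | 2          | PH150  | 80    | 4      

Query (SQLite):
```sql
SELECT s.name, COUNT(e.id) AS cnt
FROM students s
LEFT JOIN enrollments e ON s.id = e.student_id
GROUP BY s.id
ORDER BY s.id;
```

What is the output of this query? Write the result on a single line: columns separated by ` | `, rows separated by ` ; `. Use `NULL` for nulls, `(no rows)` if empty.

LEFT JOIN keeps every students row; unmatched ones get NULL for enrollments columns.
Group by students.id and compute COUNT(e.id). COUNT(col) of an all-NULL group is 0.
  1: ids {1, 3, 10} → COUNT(e.id)=3
  2: ids {2, 4, 5, 8, 11} → COUNT(e.id)=5
  3: ids {6, 7, 9} → COUNT(e.id)=3

Noa | 3 ; Uma | 5 ; Farid | 3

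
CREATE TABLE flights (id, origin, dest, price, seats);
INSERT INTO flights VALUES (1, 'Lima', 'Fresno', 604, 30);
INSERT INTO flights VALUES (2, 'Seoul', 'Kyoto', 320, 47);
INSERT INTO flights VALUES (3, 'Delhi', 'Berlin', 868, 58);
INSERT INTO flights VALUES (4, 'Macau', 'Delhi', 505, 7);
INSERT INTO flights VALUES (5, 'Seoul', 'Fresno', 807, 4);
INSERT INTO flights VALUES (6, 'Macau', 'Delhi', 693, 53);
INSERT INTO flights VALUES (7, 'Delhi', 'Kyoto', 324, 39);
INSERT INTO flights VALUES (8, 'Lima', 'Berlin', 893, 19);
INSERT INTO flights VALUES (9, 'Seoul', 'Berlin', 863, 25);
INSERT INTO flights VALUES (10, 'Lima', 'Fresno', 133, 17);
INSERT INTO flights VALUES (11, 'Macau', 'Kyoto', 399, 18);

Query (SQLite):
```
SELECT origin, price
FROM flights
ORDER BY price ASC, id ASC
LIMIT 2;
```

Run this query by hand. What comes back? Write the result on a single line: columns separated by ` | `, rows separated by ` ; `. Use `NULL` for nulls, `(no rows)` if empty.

Sort by price asc, tiebreak id asc: (133, id=10), (320, id=2), (324, id=7), (399, id=11), (505, id=4) …. Take first 2.

Lima | 133 ; Seoul | 320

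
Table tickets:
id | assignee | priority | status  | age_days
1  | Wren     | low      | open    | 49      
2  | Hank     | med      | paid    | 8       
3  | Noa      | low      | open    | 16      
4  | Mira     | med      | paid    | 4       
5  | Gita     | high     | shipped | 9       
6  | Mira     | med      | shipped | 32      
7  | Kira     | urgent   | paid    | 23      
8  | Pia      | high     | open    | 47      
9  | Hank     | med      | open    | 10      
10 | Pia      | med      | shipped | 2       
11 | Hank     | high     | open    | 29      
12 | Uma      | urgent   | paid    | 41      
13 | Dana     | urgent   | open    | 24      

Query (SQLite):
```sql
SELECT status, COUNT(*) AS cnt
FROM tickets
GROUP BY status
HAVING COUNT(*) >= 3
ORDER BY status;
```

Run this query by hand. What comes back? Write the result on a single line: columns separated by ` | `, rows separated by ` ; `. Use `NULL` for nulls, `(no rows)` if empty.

Partition tickets by status; compute COUNT(*) within each group.
HAVING: keep groups with count ≥ 3.
  open: ids {1, 3, 8, 9, 11, 13} → COUNT(*)=6
  paid: ids {2, 4, 7, 12} → COUNT(*)=4
  shipped: ids {5, 6, 10} → COUNT(*)=3

open | 6 ; paid | 4 ; shipped | 3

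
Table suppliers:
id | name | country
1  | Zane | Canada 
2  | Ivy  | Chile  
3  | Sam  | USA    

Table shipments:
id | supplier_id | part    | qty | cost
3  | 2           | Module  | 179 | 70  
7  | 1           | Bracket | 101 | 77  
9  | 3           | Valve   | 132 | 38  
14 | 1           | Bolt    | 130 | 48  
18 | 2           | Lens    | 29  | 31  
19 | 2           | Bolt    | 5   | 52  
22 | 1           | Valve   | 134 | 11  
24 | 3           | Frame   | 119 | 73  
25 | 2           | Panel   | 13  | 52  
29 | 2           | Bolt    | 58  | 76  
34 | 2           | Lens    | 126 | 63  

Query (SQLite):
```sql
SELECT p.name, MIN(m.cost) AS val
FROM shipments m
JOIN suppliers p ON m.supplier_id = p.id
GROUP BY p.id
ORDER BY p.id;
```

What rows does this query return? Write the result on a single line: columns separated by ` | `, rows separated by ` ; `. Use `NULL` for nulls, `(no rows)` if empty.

Zane | 11 ; Ivy | 31 ; Sam | 38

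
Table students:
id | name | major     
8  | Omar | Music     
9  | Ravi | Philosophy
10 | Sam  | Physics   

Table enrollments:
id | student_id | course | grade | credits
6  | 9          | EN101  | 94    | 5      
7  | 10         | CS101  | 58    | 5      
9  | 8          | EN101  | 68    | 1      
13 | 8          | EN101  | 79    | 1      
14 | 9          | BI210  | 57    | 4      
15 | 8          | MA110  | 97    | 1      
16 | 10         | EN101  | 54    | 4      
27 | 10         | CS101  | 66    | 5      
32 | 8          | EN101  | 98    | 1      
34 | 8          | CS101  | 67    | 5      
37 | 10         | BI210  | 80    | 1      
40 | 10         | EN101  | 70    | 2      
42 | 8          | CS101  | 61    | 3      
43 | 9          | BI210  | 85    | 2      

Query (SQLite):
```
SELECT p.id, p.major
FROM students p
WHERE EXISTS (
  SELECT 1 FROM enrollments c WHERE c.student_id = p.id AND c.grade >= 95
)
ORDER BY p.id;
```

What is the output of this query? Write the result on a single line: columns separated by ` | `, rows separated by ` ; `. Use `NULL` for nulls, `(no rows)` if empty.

8 | Music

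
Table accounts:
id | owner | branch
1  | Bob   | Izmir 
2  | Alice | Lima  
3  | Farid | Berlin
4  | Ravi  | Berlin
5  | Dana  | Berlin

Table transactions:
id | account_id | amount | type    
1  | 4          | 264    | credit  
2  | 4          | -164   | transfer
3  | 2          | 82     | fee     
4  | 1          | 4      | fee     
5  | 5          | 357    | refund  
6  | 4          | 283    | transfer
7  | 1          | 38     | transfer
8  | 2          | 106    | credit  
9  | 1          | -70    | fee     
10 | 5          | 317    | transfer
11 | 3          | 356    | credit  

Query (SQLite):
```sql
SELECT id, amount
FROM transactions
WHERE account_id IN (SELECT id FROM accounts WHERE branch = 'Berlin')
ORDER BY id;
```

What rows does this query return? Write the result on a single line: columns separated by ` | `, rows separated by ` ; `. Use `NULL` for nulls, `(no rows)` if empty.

Inner query: accounts.id where branch = 'Berlin'.
Outer: keep transactions rows whose account_id is in that set.
Inner query → {3, 4, 5}

1 | 264 ; 2 | -164 ; 5 | 357 ; 6 | 283 ; 10 | 317 ; 11 | 356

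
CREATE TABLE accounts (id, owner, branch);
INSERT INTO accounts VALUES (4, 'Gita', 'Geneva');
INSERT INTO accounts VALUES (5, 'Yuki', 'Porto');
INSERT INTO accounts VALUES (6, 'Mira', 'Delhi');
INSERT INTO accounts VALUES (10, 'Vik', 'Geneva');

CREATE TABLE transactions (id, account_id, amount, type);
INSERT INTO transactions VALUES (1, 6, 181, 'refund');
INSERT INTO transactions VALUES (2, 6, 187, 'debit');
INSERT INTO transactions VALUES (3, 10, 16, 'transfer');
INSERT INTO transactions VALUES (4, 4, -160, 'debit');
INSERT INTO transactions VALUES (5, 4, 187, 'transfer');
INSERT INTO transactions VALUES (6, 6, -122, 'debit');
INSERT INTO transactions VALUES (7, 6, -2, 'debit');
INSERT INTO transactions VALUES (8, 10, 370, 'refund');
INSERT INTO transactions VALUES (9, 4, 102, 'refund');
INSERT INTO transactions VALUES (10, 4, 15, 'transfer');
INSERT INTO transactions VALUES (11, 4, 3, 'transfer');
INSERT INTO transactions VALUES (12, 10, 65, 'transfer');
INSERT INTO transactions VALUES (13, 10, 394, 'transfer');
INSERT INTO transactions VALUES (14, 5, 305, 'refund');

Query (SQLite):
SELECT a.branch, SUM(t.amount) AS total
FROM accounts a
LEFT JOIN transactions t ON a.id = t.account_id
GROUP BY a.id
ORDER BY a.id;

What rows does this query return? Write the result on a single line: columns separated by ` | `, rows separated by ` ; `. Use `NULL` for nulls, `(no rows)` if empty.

LEFT JOIN keeps every accounts row; unmatched ones get NULL for transactions columns.
Group by accounts.id and compute SUM(t.amount). SUM over an all-NULL group is NULL.
  4: ids {4, 5, 9, 10, 11} → SUM(t.amount)=147
  5: ids {14} → SUM(t.amount)=305
  6: ids {1, 2, 6, 7} → SUM(t.amount)=244
  10: ids {3, 8, 12, 13} → SUM(t.amount)=845

Geneva | 147 ; Porto | 305 ; Delhi | 244 ; Geneva | 845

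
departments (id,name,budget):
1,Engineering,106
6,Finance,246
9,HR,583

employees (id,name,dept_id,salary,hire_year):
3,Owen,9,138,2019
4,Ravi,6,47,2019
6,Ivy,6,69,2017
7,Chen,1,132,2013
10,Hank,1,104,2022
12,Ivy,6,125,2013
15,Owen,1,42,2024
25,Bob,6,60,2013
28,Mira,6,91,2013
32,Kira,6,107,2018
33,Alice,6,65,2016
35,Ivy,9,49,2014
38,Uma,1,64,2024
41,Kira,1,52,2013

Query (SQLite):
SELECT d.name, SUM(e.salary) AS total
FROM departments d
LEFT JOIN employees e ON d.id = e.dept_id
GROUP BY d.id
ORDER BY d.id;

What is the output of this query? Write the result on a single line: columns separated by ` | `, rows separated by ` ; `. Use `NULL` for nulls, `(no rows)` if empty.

Engineering | 394 ; Finance | 564 ; HR | 187

LEFT JOIN keeps every departments row; unmatched ones get NULL for employees columns.
Group by departments.id and compute SUM(e.salary). SUM over an all-NULL group is NULL.
  1: ids {7, 10, 15, 38, 41} → SUM(e.salary)=394
  6: ids {4, 6, 12, 25, 28, 32, 33} → SUM(e.salary)=564
  9: ids {3, 35} → SUM(e.salary)=187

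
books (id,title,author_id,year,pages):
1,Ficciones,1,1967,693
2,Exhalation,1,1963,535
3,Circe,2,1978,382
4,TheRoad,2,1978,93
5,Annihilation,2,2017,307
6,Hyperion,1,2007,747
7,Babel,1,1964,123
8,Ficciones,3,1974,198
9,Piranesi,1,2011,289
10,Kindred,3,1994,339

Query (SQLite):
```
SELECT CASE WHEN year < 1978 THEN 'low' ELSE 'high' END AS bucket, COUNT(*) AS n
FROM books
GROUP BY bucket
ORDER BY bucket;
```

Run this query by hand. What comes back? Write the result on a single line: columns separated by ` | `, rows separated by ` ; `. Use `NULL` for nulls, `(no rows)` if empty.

high | 6 ; low | 4

Bucket rows by year < 1978 → 'low' else 'high'; count each bucket.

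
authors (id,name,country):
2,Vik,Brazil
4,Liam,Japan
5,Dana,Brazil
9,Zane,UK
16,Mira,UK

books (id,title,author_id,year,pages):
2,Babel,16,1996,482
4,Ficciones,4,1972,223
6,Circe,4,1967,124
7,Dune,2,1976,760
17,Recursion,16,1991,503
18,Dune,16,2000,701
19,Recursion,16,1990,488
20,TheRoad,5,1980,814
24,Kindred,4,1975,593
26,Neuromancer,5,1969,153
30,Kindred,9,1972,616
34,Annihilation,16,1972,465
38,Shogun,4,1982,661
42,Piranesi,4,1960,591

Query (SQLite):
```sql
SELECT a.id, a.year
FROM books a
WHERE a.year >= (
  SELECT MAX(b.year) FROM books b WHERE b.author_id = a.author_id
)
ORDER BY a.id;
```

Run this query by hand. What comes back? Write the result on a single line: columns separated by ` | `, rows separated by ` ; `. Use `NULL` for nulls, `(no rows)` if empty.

7 | 1976 ; 18 | 2000 ; 20 | 1980 ; 30 | 1972 ; 38 | 1982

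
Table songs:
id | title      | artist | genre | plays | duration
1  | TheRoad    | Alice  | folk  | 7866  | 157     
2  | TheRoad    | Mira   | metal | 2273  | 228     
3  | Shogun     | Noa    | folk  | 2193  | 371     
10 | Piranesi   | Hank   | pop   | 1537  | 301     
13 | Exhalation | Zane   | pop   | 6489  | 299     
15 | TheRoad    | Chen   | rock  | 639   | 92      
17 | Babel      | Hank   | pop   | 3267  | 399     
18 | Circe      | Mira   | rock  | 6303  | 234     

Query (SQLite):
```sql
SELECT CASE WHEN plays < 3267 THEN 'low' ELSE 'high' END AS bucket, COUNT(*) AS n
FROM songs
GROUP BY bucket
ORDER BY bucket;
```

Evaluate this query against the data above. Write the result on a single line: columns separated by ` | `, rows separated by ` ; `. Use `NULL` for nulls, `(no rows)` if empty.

Bucket rows by plays < 3267 → 'low' else 'high'; count each bucket.

high | 4 ; low | 4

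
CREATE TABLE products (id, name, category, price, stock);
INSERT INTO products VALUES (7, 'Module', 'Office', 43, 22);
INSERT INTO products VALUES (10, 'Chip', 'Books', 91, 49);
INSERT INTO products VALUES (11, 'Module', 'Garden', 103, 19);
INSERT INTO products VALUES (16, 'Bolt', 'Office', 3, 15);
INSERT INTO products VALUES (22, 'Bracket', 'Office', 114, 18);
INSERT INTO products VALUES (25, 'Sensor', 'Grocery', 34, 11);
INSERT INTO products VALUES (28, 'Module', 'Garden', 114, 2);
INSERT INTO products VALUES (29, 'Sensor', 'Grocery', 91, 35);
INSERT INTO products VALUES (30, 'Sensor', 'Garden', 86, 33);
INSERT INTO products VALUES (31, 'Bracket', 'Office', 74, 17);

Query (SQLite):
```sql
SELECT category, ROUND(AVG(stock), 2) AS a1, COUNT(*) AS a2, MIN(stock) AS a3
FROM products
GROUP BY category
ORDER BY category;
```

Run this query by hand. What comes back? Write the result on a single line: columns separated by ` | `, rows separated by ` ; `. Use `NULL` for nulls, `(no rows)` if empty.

Books | 49 | 1 | 49 ; Garden | 18 | 3 | 2 ; Grocery | 23 | 2 | 11 ; Office | 18 | 4 | 15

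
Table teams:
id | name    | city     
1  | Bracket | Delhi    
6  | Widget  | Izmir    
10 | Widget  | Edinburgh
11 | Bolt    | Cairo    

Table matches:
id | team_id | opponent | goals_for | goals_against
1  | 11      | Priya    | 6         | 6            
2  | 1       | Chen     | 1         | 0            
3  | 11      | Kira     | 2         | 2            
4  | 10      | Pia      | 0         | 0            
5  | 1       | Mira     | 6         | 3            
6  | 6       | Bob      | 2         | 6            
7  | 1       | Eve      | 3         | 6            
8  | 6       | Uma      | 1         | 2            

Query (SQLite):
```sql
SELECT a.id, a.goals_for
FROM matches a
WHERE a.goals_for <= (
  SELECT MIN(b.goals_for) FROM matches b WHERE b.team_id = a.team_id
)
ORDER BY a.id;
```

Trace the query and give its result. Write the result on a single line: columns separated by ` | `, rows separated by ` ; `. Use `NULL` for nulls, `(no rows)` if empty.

For each matches row a, compute MIN(goals_for) over rows sharing a.team_id.
Keep row a if a.goals_for <= that per-group MIN.
  team_id=1: MIN(goals_for) = 1
  team_id=6: MIN(goals_for) = 1
  team_id=10: MIN(goals_for) = 0
  team_id=11: MIN(goals_for) = 2

2 | 1 ; 3 | 2 ; 4 | 0 ; 8 | 1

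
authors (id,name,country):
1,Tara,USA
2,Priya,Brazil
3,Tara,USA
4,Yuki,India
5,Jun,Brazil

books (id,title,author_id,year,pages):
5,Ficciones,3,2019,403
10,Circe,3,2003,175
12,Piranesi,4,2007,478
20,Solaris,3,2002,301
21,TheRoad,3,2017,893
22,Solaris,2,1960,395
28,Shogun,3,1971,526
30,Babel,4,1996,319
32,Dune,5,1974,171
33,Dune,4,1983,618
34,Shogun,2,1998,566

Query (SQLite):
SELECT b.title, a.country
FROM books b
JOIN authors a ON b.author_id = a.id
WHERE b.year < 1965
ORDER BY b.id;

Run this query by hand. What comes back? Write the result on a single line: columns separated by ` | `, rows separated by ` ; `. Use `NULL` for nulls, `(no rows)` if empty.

Solaris | Brazil

Each books row matches the authors row where author_id = authors.id.
Then keep rows with b.year < 1965.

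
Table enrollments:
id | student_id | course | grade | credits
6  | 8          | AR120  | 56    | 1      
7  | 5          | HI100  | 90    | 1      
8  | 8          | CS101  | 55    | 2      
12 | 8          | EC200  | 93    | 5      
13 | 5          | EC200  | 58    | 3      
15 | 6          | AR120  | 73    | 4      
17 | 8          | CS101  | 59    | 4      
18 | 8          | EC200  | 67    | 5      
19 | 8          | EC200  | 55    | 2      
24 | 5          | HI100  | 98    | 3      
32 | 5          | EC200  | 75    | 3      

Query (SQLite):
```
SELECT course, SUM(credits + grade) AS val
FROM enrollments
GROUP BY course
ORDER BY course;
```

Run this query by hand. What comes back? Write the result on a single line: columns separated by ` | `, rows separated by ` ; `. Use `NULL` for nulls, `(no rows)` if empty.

AR120 | 134 ; CS101 | 120 ; EC200 | 366 ; HI100 | 192

For each row compute credits + grade.
Group by course; take SUM of the expression per group.
  AR120: ids {6, 15} → SUM(credits + grade)=134
  CS101: ids {8, 17} → SUM(credits + grade)=120
  EC200: ids {12, 13, 18, 19, 32} → SUM(credits + grade)=366
  HI100: ids {7, 24} → SUM(credits + grade)=192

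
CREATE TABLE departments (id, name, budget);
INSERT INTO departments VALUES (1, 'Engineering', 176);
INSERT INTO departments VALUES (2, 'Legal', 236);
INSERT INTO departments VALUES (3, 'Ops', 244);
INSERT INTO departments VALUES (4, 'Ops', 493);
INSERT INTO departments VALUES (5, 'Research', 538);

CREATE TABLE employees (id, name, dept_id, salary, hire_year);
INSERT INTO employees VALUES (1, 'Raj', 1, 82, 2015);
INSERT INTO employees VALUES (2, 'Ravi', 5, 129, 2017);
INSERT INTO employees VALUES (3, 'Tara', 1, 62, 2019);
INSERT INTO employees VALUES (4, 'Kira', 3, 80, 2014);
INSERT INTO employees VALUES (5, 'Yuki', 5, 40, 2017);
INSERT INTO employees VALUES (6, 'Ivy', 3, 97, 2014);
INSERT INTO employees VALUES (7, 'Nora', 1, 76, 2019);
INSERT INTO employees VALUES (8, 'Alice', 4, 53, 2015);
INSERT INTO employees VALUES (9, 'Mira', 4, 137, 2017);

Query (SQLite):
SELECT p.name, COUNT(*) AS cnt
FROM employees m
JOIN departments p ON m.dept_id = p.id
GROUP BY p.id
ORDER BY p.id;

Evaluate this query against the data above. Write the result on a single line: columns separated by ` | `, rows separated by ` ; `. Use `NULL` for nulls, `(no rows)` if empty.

Join each employees row to its departments via dept_id.
Group joined rows by departments.id; compute COUNT(*) per group.
  1: ids {1, 3, 7} → COUNT(*)=3
  3: ids {4, 6} → COUNT(*)=2
  4: ids {8, 9} → COUNT(*)=2
  5: ids {2, 5} → COUNT(*)=2

Engineering | 3 ; Ops | 2 ; Ops | 2 ; Research | 2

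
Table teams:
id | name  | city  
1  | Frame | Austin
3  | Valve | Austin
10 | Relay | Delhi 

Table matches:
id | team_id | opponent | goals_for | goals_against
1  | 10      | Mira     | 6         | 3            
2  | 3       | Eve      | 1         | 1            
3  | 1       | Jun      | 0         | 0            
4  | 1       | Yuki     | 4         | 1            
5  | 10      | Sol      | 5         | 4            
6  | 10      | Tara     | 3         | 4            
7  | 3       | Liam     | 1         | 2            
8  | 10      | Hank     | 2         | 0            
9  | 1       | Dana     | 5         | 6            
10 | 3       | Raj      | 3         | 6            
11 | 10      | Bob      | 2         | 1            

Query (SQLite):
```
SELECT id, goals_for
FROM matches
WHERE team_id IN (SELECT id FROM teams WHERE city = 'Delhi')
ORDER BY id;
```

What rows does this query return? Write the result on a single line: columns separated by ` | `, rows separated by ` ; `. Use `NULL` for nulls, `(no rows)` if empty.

Inner query: teams.id where city = 'Delhi'.
Outer: keep matches rows whose team_id is in that set.
Inner query → {10}

1 | 6 ; 5 | 5 ; 6 | 3 ; 8 | 2 ; 11 | 2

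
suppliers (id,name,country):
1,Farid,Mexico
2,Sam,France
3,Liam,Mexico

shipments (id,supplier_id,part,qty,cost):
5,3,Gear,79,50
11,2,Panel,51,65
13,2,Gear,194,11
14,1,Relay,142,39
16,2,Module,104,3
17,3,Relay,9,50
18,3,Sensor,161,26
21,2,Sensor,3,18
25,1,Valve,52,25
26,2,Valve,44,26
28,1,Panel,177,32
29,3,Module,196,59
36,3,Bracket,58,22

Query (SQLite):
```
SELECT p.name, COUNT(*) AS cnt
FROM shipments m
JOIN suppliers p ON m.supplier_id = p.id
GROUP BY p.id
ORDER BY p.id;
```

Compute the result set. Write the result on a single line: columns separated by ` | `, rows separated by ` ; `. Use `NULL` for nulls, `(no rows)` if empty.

Farid | 3 ; Sam | 5 ; Liam | 5

Join each shipments row to its suppliers via supplier_id.
Group joined rows by suppliers.id; compute COUNT(*) per group.
  1: ids {14, 25, 28} → COUNT(*)=3
  2: ids {11, 13, 16, 21, 26} → COUNT(*)=5
  3: ids {5, 17, 18, 29, 36} → COUNT(*)=5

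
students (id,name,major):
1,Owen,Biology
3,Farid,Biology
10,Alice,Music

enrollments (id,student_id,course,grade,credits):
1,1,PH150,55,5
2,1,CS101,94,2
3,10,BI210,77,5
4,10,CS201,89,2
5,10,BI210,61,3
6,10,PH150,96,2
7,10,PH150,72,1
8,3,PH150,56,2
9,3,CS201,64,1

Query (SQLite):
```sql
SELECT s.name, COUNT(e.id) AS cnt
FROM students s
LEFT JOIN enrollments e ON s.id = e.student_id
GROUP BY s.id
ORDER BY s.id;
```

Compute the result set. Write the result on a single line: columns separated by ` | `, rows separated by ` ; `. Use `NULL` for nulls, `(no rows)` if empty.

Owen | 2 ; Farid | 2 ; Alice | 5

LEFT JOIN keeps every students row; unmatched ones get NULL for enrollments columns.
Group by students.id and compute COUNT(e.id). COUNT(col) of an all-NULL group is 0.
  1: ids {1, 2} → COUNT(e.id)=2
  3: ids {8, 9} → COUNT(e.id)=2
  10: ids {3, 4, 5, 6, 7} → COUNT(e.id)=5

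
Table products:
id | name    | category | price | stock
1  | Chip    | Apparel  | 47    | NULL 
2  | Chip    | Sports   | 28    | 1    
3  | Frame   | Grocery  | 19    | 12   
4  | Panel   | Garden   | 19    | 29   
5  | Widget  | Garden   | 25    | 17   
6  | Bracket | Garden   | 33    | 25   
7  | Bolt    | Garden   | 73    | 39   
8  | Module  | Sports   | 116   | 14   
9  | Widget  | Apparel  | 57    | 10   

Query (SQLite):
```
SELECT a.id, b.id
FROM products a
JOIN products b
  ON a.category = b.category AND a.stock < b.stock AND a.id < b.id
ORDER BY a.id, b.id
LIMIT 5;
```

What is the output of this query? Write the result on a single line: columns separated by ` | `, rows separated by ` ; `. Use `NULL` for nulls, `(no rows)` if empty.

Pairs (a,b) with same category, a.stock < b.stock, a.id < b.id.
category groups: Apparel:{1,9} Garden:{4,5,6,7} Grocery:{3} Sports:{2,8}
Ordered by (a.id, b.id); first 5.

2 | 8 ; 4 | 7 ; 5 | 6 ; 5 | 7 ; 6 | 7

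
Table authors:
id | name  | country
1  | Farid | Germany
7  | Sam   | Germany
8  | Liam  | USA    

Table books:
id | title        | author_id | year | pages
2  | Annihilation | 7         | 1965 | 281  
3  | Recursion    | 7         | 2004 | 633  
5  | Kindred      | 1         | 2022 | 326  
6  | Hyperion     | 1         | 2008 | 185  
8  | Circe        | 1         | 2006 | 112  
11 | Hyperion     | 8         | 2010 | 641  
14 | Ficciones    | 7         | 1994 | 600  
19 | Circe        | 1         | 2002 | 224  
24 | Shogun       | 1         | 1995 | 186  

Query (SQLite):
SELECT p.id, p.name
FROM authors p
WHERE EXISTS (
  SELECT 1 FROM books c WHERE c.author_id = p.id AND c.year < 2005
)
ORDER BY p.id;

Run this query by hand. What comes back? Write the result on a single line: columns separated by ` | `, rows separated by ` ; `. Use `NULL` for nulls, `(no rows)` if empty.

1 | Farid ; 7 | Sam

For each authors row, check whether any books with matching author_id has year < 2005.
Keep rows where that is true.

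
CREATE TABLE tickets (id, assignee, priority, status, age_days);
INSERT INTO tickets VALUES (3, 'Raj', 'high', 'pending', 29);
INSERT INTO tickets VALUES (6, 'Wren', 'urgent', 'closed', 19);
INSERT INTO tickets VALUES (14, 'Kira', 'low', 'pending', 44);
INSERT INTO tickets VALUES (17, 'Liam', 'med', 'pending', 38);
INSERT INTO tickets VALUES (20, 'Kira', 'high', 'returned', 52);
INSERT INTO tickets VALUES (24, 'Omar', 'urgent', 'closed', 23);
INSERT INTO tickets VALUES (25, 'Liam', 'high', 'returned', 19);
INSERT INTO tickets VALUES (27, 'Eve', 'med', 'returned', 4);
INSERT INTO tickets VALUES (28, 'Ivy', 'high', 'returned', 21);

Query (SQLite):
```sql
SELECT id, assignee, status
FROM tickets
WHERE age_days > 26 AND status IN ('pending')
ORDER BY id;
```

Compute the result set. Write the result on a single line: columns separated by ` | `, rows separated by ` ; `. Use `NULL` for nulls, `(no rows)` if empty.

age_days > 26: ids {3, 14, 17, 20}
status IN ('pending'): ids {3, 14, 17}
Combine with AND.

3 | Raj | pending ; 14 | Kira | pending ; 17 | Liam | pending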